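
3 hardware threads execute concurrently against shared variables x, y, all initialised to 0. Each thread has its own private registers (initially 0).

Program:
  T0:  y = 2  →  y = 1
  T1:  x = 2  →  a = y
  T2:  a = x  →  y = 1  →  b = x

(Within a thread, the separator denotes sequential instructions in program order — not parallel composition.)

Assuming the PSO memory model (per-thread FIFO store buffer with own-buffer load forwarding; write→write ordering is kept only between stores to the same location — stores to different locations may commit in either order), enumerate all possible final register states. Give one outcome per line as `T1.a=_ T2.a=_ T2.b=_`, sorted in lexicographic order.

outcome vector order: (T1.a,T2.a,T2.b)
|PSO outcomes| = 9

T1.a=0 T2.a=0 T2.b=0
T1.a=0 T2.a=0 T2.b=2
T1.a=0 T2.a=2 T2.b=2
T1.a=1 T2.a=0 T2.b=0
T1.a=1 T2.a=0 T2.b=2
T1.a=1 T2.a=2 T2.b=2
T1.a=2 T2.a=0 T2.b=0
T1.a=2 T2.a=0 T2.b=2
T1.a=2 T2.a=2 T2.b=2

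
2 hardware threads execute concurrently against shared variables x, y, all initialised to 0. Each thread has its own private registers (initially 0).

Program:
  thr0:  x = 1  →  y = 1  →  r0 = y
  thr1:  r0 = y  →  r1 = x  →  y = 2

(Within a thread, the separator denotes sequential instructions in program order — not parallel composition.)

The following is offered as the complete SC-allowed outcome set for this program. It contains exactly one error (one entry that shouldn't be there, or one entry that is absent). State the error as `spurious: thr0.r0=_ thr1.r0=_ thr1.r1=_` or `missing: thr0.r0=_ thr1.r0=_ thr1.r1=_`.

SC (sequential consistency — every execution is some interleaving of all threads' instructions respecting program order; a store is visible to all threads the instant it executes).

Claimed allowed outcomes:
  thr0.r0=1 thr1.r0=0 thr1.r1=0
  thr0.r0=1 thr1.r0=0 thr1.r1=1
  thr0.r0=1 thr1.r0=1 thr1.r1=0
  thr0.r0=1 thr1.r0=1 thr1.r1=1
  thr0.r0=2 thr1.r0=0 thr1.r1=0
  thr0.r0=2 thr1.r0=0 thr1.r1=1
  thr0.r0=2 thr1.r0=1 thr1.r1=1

outcome vector order: (thr0.r0,thr1.r0,thr1.r1)
SC (6): 100, 101, 111, 200, 201, 211
claimed∖SC = {110}

spurious: thr0.r0=1 thr1.r0=1 thr1.r1=0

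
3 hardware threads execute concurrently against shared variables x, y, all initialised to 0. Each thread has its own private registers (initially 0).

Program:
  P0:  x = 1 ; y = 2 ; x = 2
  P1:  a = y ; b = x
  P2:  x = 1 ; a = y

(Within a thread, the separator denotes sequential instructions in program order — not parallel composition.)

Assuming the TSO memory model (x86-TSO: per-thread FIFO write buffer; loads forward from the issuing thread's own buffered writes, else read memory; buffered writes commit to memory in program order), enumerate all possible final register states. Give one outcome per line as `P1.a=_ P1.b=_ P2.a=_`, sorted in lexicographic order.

P1.a=0 P1.b=0 P2.a=0
P1.a=0 P1.b=0 P2.a=2
P1.a=0 P1.b=1 P2.a=0
P1.a=0 P1.b=1 P2.a=2
P1.a=0 P1.b=2 P2.a=0
P1.a=0 P1.b=2 P2.a=2
P1.a=2 P1.b=1 P2.a=0
P1.a=2 P1.b=1 P2.a=2
P1.a=2 P1.b=2 P2.a=0
P1.a=2 P1.b=2 P2.a=2

outcome vector order: (P1.a,P1.b,P2.a)
|TSO outcomes| = 10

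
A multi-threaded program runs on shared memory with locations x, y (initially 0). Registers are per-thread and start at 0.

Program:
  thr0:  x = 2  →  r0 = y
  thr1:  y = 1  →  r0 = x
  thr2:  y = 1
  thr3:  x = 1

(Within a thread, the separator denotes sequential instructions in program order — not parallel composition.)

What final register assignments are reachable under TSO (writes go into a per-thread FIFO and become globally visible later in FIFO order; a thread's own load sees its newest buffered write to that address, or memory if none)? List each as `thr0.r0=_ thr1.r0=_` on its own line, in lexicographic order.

outcome vector order: (thr0.r0,thr1.r0)
|TSO outcomes| = 6

thr0.r0=0 thr1.r0=0
thr0.r0=0 thr1.r0=1
thr0.r0=0 thr1.r0=2
thr0.r0=1 thr1.r0=0
thr0.r0=1 thr1.r0=1
thr0.r0=1 thr1.r0=2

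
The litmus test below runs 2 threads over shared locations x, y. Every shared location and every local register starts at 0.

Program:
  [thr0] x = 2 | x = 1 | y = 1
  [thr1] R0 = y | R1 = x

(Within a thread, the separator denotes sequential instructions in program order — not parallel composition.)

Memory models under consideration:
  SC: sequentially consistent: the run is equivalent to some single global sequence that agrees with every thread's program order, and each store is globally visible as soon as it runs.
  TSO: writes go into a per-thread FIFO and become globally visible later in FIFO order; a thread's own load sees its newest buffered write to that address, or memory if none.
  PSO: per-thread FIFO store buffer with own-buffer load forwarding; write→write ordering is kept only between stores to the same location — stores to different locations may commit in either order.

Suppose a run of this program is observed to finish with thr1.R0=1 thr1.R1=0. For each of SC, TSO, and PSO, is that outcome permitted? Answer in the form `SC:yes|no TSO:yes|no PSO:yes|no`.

outcome vector order: (thr1.R0,thr1.R1)
SC (4): 00, 01, 02, 11
TSO (4): 00, 01, 02, 11
PSO (6): 00, 01, 02, 10, 11, 12
target 10 ∈ {PSO}

SC:no TSO:no PSO:yes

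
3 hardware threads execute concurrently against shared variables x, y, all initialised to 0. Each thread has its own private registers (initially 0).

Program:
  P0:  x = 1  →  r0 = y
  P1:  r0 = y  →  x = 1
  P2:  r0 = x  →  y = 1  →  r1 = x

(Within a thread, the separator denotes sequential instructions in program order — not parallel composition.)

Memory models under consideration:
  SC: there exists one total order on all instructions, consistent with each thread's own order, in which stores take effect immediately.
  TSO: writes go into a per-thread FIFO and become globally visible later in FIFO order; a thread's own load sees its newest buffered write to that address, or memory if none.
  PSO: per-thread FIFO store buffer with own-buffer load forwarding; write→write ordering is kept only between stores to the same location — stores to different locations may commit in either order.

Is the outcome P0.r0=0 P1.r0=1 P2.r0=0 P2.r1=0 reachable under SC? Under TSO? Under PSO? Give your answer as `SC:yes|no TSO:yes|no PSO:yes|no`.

outcome vector order: (P0.r0,P1.r0,P2.r0,P2.r1)
SC: 10 outcomes — {<0 0 0 1>, <0 0 1 1>, <0 1 0 1>, <0 1 1 1>, <1 0 0 0>, <1 0 0 1>, <1 0 1 1>, <1 1 0 0>, <1 1 0 1>, <1 1 1 1>}
TSO: 12 outcomes — {<0 0 0 0>, <0 0 0 1>, <0 0 1 1>, <0 1 0 0>, <0 1 0 1>, <0 1 1 1>, <1 0 0 0>, <1 0 0 1>, <1 0 1 1>, <1 1 0 0>, <1 1 0 1>, <1 1 1 1>}
PSO: 12 outcomes — {<0 0 0 0>, <0 0 0 1>, <0 0 1 1>, <0 1 0 0>, <0 1 0 1>, <0 1 1 1>, <1 0 0 0>, <1 0 0 1>, <1 0 1 1>, <1 1 0 0>, <1 1 0 1>, <1 1 1 1>}
target <0 1 0 0> ∈ {TSO,PSO}

SC:no TSO:yes PSO:yes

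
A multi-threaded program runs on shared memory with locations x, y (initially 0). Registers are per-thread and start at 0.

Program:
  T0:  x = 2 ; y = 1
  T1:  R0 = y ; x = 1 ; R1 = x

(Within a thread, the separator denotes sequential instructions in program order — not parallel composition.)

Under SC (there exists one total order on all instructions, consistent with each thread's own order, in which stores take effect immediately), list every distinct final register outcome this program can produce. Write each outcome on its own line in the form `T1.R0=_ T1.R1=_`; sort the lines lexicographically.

outcome vector order: (T1.R0,T1.R1)
|SC outcomes| = 3

T1.R0=0 T1.R1=1
T1.R0=0 T1.R1=2
T1.R0=1 T1.R1=1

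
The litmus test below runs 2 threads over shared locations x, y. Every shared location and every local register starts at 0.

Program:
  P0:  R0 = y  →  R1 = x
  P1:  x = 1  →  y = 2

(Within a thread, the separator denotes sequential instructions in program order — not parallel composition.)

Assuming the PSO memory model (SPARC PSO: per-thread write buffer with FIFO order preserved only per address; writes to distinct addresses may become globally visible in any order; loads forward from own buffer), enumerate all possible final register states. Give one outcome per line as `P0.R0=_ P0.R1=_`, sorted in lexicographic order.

outcome vector order: (P0.R0,P0.R1)
|PSO outcomes| = 4

P0.R0=0 P0.R1=0
P0.R0=0 P0.R1=1
P0.R0=2 P0.R1=0
P0.R0=2 P0.R1=1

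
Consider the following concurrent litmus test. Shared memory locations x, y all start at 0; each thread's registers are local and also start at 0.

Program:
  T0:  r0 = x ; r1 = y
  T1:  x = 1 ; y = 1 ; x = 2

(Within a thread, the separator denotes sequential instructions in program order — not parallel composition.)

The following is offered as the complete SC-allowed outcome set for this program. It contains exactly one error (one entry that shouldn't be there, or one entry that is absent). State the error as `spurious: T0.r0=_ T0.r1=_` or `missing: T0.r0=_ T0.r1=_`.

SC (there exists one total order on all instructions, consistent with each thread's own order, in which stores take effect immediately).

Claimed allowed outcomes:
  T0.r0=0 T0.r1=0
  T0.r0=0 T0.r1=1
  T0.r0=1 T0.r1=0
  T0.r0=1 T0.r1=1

missing: T0.r0=2 T0.r1=1

outcome vector order: (T0.r0,T0.r1)
SC (5): 00; 01; 10; 11; 21
SC∖claimed = {21}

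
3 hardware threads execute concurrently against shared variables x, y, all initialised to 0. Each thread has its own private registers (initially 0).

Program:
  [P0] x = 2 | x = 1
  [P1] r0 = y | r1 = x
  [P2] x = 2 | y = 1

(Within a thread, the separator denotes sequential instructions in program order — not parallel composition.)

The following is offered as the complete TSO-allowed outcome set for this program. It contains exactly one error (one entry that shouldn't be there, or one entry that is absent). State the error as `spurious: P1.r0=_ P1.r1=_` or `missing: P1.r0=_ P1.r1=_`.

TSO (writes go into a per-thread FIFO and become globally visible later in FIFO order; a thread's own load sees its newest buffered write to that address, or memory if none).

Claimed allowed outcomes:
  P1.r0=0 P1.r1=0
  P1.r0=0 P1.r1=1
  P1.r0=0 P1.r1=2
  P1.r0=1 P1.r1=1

outcome vector order: (P1.r0,P1.r1)
[TSO] allowed = {00, 01, 02, 11, 12}
TSO∖claimed = {12}

missing: P1.r0=1 P1.r1=2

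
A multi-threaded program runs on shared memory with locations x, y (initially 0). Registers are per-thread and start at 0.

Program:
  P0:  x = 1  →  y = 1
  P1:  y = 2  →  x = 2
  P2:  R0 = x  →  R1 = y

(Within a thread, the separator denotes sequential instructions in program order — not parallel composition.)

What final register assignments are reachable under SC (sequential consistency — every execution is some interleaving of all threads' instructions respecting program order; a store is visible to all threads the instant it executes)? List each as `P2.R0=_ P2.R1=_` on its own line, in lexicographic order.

P2.R0=0 P2.R1=0
P2.R0=0 P2.R1=1
P2.R0=0 P2.R1=2
P2.R0=1 P2.R1=0
P2.R0=1 P2.R1=1
P2.R0=1 P2.R1=2
P2.R0=2 P2.R1=1
P2.R0=2 P2.R1=2

outcome vector order: (P2.R0,P2.R1)
|SC outcomes| = 8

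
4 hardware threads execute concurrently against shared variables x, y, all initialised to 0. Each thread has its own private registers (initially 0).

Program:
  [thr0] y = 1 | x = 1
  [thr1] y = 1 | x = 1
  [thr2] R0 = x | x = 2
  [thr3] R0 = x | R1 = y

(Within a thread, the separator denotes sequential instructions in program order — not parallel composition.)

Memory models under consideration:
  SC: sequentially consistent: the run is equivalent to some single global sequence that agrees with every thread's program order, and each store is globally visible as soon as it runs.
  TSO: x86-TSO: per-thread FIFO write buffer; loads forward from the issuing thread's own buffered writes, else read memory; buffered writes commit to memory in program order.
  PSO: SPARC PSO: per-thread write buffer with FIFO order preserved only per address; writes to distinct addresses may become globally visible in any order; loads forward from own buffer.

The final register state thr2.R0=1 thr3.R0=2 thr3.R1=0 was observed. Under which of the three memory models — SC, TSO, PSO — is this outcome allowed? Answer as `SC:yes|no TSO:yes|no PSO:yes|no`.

SC:no TSO:no PSO:yes

outcome vector order: (thr2.R0,thr3.R0,thr3.R1)
SC: 9 outcomes — {(0,0,0), (0,0,1), (0,1,1), (0,2,0), (0,2,1), (1,0,0), (1,0,1), (1,1,1), (1,2,1)}
TSO: 9 outcomes — {(0,0,0), (0,0,1), (0,1,1), (0,2,0), (0,2,1), (1,0,0), (1,0,1), (1,1,1), (1,2,1)}
PSO: 12 outcomes — {(0,0,0), (0,0,1), (0,1,0), (0,1,1), (0,2,0), (0,2,1), (1,0,0), (1,0,1), (1,1,0), (1,1,1), (1,2,0), (1,2,1)}
target (1,2,0) ∈ {PSO}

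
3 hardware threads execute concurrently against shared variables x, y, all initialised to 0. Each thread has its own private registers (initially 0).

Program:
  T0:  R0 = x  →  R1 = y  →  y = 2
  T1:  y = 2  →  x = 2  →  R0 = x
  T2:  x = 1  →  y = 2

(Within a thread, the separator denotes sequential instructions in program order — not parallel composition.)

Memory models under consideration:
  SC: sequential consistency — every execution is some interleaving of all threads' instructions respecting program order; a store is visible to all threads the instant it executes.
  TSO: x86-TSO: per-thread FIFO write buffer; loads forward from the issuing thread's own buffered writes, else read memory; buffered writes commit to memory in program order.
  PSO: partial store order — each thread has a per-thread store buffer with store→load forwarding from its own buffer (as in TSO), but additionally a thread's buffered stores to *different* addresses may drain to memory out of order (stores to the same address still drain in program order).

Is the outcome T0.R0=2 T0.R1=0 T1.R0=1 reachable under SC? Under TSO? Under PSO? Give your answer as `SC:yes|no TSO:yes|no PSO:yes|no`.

outcome vector order: (T0.R0,T0.R1,T1.R0)
SC (9): (0,0,1), (0,0,2), (0,2,1), (0,2,2), (1,0,2), (1,2,1), (1,2,2), (2,2,1), (2,2,2)
TSO (9): (0,0,1), (0,0,2), (0,2,1), (0,2,2), (1,0,2), (1,2,1), (1,2,2), (2,2,1), (2,2,2)
PSO (12): (0,0,1), (0,0,2), (0,2,1), (0,2,2), (1,0,1), (1,0,2), (1,2,1), (1,2,2), (2,0,1), (2,0,2), (2,2,1), (2,2,2)
target (2,0,1) ∈ {PSO}

SC:no TSO:no PSO:yes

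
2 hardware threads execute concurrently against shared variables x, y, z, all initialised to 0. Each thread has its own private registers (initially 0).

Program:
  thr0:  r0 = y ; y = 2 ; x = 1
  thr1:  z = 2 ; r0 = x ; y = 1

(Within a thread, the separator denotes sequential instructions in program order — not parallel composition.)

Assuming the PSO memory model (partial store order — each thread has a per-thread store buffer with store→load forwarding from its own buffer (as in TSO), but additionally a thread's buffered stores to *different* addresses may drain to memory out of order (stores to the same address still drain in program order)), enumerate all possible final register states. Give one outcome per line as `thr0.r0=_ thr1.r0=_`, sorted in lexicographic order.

thr0.r0=0 thr1.r0=0
thr0.r0=0 thr1.r0=1
thr0.r0=1 thr1.r0=0

outcome vector order: (thr0.r0,thr1.r0)
|PSO outcomes| = 3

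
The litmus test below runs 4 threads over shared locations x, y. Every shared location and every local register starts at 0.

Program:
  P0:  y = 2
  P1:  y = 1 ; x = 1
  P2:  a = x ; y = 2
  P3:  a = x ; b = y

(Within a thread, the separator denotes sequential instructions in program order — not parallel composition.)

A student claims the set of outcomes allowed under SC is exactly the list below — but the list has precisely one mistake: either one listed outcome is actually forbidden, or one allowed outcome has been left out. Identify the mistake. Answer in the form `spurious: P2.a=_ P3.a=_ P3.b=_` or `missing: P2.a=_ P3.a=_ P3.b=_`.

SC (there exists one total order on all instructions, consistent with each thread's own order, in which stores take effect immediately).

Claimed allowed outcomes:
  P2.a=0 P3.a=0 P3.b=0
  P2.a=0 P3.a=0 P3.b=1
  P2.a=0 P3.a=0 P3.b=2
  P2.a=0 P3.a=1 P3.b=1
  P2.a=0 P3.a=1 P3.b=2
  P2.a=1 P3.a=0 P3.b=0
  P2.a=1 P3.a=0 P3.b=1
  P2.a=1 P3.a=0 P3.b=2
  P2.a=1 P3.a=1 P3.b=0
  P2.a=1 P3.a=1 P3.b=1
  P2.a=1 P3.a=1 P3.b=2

outcome vector order: (P2.a,P3.a,P3.b)
SC: 10 outcomes — {<0 0 0>, <0 0 1>, <0 0 2>, <0 1 1>, <0 1 2>, <1 0 0>, <1 0 1>, <1 0 2>, <1 1 1>, <1 1 2>}
claimed∖SC = {<1 1 0>}

spurious: P2.a=1 P3.a=1 P3.b=0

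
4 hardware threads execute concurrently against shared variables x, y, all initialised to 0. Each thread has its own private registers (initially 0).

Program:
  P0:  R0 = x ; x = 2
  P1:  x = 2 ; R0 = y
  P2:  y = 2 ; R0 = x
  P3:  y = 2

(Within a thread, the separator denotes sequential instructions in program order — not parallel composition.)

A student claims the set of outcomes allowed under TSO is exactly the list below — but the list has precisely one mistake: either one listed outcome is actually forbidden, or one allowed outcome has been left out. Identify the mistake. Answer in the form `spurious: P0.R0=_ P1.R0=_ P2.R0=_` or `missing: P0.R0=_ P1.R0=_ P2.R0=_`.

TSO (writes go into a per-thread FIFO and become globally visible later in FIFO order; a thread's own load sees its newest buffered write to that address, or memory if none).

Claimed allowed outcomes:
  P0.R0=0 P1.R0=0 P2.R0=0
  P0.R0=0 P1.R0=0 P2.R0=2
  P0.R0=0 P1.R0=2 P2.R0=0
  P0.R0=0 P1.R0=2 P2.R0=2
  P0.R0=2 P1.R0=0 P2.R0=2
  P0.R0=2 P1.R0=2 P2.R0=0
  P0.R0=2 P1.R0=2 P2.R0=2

missing: P0.R0=2 P1.R0=0 P2.R0=0

outcome vector order: (P0.R0,P1.R0,P2.R0)
under TSO → (0,0,0) (0,0,2) (0,2,0) (0,2,2) (2,0,0) (2,0,2) (2,2,0) (2,2,2)
TSO∖claimed = {(2,0,0)}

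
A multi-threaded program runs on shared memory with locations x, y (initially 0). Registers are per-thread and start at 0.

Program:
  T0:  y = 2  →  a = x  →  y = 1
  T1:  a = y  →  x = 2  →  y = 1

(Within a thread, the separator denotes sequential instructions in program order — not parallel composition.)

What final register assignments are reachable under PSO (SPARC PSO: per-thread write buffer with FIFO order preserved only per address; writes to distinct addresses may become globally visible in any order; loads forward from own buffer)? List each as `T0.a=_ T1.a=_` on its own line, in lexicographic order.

T0.a=0 T1.a=0
T0.a=0 T1.a=1
T0.a=0 T1.a=2
T0.a=2 T1.a=0
T0.a=2 T1.a=2

outcome vector order: (T0.a,T1.a)
|PSO outcomes| = 5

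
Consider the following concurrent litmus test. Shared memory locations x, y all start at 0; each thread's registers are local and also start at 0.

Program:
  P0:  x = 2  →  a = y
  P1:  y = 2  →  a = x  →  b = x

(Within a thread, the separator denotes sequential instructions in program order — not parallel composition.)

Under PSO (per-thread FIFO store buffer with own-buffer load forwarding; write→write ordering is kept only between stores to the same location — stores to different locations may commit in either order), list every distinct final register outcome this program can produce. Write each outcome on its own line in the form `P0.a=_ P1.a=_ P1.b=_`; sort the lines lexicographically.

outcome vector order: (P0.a,P1.a,P1.b)
|PSO outcomes| = 6

P0.a=0 P1.a=0 P1.b=0
P0.a=0 P1.a=0 P1.b=2
P0.a=0 P1.a=2 P1.b=2
P0.a=2 P1.a=0 P1.b=0
P0.a=2 P1.a=0 P1.b=2
P0.a=2 P1.a=2 P1.b=2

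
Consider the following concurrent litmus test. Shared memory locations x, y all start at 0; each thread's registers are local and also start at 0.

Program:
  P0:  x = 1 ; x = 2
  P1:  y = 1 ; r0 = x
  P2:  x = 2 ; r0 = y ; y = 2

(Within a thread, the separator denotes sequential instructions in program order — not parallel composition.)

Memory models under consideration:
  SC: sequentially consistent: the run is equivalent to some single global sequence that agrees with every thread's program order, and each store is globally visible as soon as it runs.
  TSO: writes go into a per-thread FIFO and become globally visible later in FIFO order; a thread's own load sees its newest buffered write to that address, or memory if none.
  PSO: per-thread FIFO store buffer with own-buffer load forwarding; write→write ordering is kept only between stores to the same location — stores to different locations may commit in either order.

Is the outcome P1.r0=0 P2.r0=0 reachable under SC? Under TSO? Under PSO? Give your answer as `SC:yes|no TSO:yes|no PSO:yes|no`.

outcome vector order: (P1.r0,P2.r0)
SC (5): <0 1>, <1 0>, <1 1>, <2 0>, <2 1>
TSO (6): <0 0>, <0 1>, <1 0>, <1 1>, <2 0>, <2 1>
PSO (6): <0 0>, <0 1>, <1 0>, <1 1>, <2 0>, <2 1>
target <0 0> ∈ {TSO,PSO}

SC:no TSO:yes PSO:yes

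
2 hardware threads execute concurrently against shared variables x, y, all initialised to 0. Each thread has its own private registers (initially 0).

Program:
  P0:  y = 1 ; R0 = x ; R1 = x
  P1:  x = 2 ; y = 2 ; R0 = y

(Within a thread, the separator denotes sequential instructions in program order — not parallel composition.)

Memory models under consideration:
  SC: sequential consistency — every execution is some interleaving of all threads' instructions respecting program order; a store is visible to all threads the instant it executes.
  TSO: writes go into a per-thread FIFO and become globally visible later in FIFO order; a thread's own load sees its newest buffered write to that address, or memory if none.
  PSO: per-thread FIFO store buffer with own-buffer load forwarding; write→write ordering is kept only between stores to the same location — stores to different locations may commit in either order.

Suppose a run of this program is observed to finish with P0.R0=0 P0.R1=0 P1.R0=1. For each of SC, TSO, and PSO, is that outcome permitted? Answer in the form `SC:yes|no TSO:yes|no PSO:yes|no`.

outcome vector order: (P0.R0,P0.R1,P1.R0)
under SC → <0 0 2> <0 2 2> <2 2 1> <2 2 2>
under TSO → <0 0 1> <0 0 2> <0 2 1> <0 2 2> <2 2 1> <2 2 2>
under PSO → <0 0 1> <0 0 2> <0 2 1> <0 2 2> <2 2 1> <2 2 2>
target <0 0 1> ∈ {TSO,PSO}

SC:no TSO:yes PSO:yes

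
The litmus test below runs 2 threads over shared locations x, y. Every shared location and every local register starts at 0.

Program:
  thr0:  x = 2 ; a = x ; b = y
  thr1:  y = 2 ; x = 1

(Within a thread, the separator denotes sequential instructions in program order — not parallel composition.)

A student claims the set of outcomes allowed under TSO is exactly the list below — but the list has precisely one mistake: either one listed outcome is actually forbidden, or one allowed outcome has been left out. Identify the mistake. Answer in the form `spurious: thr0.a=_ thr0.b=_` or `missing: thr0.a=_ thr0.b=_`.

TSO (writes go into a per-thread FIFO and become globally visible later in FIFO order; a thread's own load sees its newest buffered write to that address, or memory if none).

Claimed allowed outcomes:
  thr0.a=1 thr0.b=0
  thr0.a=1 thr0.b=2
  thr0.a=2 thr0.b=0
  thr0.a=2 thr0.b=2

spurious: thr0.a=1 thr0.b=0

outcome vector order: (thr0.a,thr0.b)
under TSO → <1 2>; <2 0>; <2 2>
claimed∖TSO = {<1 0>}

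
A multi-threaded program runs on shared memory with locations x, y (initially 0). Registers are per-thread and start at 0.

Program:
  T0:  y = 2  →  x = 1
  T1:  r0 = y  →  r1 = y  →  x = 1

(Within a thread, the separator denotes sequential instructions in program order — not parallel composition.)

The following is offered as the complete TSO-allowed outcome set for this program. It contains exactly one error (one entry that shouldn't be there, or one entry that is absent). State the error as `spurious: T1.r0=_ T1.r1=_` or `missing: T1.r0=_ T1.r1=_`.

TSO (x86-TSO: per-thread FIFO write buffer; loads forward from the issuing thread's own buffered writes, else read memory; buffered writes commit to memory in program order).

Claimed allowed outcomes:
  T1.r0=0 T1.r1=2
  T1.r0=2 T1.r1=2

outcome vector order: (T1.r0,T1.r1)
TSO (3): <0 0>, <0 2>, <2 2>
TSO∖claimed = {<0 0>}

missing: T1.r0=0 T1.r1=0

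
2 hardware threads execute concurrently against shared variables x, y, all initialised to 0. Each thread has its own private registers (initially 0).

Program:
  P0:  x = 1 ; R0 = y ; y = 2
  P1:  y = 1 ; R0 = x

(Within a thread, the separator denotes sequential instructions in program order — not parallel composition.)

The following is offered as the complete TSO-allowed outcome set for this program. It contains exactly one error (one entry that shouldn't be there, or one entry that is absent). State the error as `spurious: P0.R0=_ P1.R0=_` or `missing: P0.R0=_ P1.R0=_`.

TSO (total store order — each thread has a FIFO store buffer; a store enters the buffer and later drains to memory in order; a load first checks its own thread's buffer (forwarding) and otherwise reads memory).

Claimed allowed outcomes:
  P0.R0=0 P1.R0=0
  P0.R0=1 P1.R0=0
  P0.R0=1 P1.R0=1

outcome vector order: (P0.R0,P1.R0)
TSO: 4 outcomes — {00 01 10 11}
TSO∖claimed = {01}

missing: P0.R0=0 P1.R0=1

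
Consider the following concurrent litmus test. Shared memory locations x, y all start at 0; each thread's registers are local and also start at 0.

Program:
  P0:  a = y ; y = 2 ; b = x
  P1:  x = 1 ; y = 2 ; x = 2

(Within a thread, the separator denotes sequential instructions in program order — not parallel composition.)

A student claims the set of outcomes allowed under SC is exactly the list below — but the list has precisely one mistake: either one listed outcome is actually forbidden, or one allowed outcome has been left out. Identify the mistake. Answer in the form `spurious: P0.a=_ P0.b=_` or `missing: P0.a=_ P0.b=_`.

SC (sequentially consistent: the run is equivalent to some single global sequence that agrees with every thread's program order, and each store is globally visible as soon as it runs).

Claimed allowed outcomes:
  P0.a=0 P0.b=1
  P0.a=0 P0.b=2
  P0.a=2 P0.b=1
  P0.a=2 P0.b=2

outcome vector order: (P0.a,P0.b)
SC (5): <0 0>; <0 1>; <0 2>; <2 1>; <2 2>
SC∖claimed = {<0 0>}

missing: P0.a=0 P0.b=0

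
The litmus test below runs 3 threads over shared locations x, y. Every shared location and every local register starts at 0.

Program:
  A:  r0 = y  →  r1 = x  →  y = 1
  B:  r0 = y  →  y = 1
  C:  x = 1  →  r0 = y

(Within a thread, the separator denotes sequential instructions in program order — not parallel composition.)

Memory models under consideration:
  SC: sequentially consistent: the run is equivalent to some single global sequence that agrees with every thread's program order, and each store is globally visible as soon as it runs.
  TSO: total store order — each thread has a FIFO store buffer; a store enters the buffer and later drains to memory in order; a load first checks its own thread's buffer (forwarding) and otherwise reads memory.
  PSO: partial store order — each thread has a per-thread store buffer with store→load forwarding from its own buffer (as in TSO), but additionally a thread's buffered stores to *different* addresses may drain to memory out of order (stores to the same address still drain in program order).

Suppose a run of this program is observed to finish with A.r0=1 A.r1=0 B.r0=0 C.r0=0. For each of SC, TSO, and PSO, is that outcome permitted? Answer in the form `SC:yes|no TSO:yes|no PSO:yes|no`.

SC:no TSO:yes PSO:yes

outcome vector order: (A.r0,A.r1,B.r0,C.r0)
[SC] allowed = {<0 0 0 0> <0 0 0 1> <0 0 1 0> <0 0 1 1> <0 1 0 0> <0 1 0 1> <0 1 1 0> <0 1 1 1> <1 0 0 1> <1 1 0 0> <1 1 0 1>}
[TSO] allowed = {<0 0 0 0> <0 0 0 1> <0 0 1 0> <0 0 1 1> <0 1 0 0> <0 1 0 1> <0 1 1 0> <0 1 1 1> <1 0 0 0> <1 0 0 1> <1 1 0 0> <1 1 0 1>}
[PSO] allowed = {<0 0 0 0> <0 0 0 1> <0 0 1 0> <0 0 1 1> <0 1 0 0> <0 1 0 1> <0 1 1 0> <0 1 1 1> <1 0 0 0> <1 0 0 1> <1 1 0 0> <1 1 0 1>}
target <1 0 0 0> ∈ {TSO,PSO}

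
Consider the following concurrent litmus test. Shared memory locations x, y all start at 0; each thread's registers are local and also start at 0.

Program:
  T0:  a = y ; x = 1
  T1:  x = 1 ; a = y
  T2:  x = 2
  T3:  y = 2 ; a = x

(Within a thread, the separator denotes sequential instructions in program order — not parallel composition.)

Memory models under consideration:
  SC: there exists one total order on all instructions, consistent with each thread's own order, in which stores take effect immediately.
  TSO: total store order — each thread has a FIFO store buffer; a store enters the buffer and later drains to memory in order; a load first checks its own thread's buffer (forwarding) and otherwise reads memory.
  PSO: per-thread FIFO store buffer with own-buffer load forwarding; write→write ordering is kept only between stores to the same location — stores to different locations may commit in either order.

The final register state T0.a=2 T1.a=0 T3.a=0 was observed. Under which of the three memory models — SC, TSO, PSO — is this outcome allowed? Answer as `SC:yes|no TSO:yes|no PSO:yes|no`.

outcome vector order: (T0.a,T1.a,T3.a)
under SC → <0 0 1>, <0 0 2>, <0 2 0>, <0 2 1>, <0 2 2>, <2 0 1>, <2 0 2>, <2 2 0>, <2 2 1>, <2 2 2>
under TSO → <0 0 0>, <0 0 1>, <0 0 2>, <0 2 0>, <0 2 1>, <0 2 2>, <2 0 0>, <2 0 1>, <2 0 2>, <2 2 0>, <2 2 1>, <2 2 2>
under PSO → <0 0 0>, <0 0 1>, <0 0 2>, <0 2 0>, <0 2 1>, <0 2 2>, <2 0 0>, <2 0 1>, <2 0 2>, <2 2 0>, <2 2 1>, <2 2 2>
target <2 0 0> ∈ {TSO,PSO}

SC:no TSO:yes PSO:yes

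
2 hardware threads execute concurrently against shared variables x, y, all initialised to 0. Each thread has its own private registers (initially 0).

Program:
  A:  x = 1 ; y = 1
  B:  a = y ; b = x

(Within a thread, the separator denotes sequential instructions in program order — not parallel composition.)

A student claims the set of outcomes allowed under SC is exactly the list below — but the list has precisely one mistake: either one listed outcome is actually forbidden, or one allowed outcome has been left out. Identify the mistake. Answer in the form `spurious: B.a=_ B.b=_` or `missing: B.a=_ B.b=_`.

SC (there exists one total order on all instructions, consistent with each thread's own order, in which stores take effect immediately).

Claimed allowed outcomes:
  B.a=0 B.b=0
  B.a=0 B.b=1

outcome vector order: (B.a,B.b)
SC (3): 0/0 0/1 1/1
SC∖claimed = {1/1}

missing: B.a=1 B.b=1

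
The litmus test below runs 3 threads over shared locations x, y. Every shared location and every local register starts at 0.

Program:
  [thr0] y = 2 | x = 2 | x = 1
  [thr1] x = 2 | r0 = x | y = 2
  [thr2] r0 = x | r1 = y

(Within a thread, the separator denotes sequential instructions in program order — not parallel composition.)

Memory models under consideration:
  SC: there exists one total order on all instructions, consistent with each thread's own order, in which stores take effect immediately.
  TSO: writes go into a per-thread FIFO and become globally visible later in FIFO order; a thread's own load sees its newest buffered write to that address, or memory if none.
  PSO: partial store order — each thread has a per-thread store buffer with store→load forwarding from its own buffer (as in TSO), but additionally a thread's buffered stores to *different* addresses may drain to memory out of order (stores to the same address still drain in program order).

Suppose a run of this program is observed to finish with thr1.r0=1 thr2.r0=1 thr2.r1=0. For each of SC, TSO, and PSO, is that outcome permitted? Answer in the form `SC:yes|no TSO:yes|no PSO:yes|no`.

SC:no TSO:no PSO:yes

outcome vector order: (thr1.r0,thr2.r0,thr2.r1)
under SC → <1 0 0>, <1 0 2>, <1 1 2>, <1 2 0>, <1 2 2>, <2 0 0>, <2 0 2>, <2 1 2>, <2 2 0>, <2 2 2>
under TSO → <1 0 0>, <1 0 2>, <1 1 2>, <1 2 0>, <1 2 2>, <2 0 0>, <2 0 2>, <2 1 2>, <2 2 0>, <2 2 2>
under PSO → <1 0 0>, <1 0 2>, <1 1 0>, <1 1 2>, <1 2 0>, <1 2 2>, <2 0 0>, <2 0 2>, <2 1 0>, <2 1 2>, <2 2 0>, <2 2 2>
target <1 1 0> ∈ {PSO}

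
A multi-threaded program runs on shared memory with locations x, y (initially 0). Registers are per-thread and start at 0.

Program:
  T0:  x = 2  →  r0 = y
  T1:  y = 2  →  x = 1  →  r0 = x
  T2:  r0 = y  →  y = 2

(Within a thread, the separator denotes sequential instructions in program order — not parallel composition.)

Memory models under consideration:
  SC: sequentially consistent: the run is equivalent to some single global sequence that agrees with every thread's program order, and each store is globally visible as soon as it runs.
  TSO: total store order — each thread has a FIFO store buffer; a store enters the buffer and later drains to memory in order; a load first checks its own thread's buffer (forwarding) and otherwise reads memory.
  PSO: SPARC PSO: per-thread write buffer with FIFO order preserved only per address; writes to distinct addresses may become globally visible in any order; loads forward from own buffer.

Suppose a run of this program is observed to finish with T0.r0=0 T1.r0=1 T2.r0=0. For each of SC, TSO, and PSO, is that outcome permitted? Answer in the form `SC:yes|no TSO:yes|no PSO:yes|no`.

SC:yes TSO:yes PSO:yes

outcome vector order: (T0.r0,T1.r0,T2.r0)
[SC] allowed = {010 012 210 212 220 222}
[TSO] allowed = {010 012 020 022 210 212 220 222}
[PSO] allowed = {010 012 020 022 210 212 220 222}
target 010 ∈ {SC,TSO,PSO}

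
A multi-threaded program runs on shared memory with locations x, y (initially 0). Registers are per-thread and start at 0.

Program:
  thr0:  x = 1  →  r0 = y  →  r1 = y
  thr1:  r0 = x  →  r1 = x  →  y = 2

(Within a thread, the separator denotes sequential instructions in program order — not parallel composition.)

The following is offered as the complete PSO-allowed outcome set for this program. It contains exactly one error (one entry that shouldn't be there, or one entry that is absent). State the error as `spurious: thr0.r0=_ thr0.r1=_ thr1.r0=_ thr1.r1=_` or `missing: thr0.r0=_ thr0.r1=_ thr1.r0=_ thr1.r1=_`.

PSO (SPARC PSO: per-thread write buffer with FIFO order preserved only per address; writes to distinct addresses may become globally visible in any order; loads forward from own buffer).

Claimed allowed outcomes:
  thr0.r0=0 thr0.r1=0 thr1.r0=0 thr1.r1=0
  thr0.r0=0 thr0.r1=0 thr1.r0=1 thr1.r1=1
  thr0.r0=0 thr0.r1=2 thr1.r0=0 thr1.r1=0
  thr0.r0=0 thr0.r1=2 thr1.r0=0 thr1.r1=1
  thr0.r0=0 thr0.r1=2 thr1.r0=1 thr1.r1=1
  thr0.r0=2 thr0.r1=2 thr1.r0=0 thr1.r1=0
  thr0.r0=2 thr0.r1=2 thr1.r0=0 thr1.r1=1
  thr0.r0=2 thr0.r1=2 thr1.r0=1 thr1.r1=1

outcome vector order: (thr0.r0,thr0.r1,thr1.r0,thr1.r1)
under PSO → 0/0/0/0; 0/0/0/1; 0/0/1/1; 0/2/0/0; 0/2/0/1; 0/2/1/1; 2/2/0/0; 2/2/0/1; 2/2/1/1
PSO∖claimed = {0/0/0/1}

missing: thr0.r0=0 thr0.r1=0 thr1.r0=0 thr1.r1=1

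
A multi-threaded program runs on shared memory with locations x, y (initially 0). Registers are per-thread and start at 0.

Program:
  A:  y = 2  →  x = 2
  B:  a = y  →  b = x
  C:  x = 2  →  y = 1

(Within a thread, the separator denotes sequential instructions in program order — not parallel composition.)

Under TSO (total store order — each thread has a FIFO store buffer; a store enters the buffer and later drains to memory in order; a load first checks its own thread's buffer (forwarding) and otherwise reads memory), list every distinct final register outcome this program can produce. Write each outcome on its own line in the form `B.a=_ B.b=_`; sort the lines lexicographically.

outcome vector order: (B.a,B.b)
|TSO outcomes| = 5

B.a=0 B.b=0
B.a=0 B.b=2
B.a=1 B.b=2
B.a=2 B.b=0
B.a=2 B.b=2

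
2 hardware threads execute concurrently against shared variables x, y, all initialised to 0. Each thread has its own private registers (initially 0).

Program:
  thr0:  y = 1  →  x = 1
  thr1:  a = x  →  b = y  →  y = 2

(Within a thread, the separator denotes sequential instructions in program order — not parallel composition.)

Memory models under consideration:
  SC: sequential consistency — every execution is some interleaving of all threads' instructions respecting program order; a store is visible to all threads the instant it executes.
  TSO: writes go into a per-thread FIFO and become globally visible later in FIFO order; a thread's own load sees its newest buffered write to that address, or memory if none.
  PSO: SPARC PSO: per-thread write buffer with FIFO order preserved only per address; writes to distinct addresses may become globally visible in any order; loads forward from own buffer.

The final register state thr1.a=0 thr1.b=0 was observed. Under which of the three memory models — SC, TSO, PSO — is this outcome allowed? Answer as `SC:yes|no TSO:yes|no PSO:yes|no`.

outcome vector order: (thr1.a,thr1.b)
[SC] allowed = {0/0 0/1 1/1}
[TSO] allowed = {0/0 0/1 1/1}
[PSO] allowed = {0/0 0/1 1/0 1/1}
target 0/0 ∈ {SC,TSO,PSO}

SC:yes TSO:yes PSO:yes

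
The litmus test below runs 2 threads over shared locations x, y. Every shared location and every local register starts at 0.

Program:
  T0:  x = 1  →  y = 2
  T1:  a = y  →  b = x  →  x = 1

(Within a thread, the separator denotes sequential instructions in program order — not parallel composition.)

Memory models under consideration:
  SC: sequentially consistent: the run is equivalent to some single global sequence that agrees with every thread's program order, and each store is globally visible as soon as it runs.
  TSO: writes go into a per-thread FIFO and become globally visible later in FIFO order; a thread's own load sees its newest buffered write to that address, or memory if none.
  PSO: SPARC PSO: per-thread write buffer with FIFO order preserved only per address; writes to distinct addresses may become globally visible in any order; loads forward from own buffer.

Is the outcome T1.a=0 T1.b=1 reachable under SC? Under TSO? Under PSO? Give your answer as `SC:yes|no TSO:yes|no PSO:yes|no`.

outcome vector order: (T1.a,T1.b)
under SC → (0,0) (0,1) (2,1)
under TSO → (0,0) (0,1) (2,1)
under PSO → (0,0) (0,1) (2,0) (2,1)
target (0,1) ∈ {SC,TSO,PSO}

SC:yes TSO:yes PSO:yes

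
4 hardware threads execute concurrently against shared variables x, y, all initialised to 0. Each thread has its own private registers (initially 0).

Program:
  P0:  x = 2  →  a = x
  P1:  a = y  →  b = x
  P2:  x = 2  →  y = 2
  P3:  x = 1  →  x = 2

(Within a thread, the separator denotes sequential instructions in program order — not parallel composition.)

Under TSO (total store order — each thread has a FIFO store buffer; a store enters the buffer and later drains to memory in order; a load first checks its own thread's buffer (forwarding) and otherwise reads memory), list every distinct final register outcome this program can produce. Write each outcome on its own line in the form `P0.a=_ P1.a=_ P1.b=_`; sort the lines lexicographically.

outcome vector order: (P0.a,P1.a,P1.b)
|TSO outcomes| = 10

P0.a=1 P1.a=0 P1.b=0
P0.a=1 P1.a=0 P1.b=1
P0.a=1 P1.a=0 P1.b=2
P0.a=1 P1.a=2 P1.b=1
P0.a=1 P1.a=2 P1.b=2
P0.a=2 P1.a=0 P1.b=0
P0.a=2 P1.a=0 P1.b=1
P0.a=2 P1.a=0 P1.b=2
P0.a=2 P1.a=2 P1.b=1
P0.a=2 P1.a=2 P1.b=2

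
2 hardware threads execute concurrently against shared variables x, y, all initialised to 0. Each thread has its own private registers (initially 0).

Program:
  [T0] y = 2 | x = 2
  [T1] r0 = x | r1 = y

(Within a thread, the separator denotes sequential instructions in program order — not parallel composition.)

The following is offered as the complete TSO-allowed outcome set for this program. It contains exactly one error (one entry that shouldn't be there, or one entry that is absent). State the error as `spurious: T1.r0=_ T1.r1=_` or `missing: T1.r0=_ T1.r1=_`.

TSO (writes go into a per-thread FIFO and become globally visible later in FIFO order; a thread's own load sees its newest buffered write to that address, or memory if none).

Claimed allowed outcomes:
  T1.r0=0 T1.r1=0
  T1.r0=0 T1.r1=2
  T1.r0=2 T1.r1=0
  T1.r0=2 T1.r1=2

spurious: T1.r0=2 T1.r1=0

outcome vector order: (T1.r0,T1.r1)
[TSO] allowed = {(0,0), (0,2), (2,2)}
claimed∖TSO = {(2,0)}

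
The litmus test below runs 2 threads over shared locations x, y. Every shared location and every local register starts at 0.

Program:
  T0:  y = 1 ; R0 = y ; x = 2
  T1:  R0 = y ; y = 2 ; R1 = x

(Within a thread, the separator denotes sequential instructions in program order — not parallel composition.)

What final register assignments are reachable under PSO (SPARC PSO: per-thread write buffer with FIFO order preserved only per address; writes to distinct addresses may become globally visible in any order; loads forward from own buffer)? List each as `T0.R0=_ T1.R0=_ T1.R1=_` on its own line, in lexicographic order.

outcome vector order: (T0.R0,T1.R0,T1.R1)
|PSO outcomes| = 8

T0.R0=1 T1.R0=0 T1.R1=0
T0.R0=1 T1.R0=0 T1.R1=2
T0.R0=1 T1.R0=1 T1.R1=0
T0.R0=1 T1.R0=1 T1.R1=2
T0.R0=2 T1.R0=0 T1.R1=0
T0.R0=2 T1.R0=0 T1.R1=2
T0.R0=2 T1.R0=1 T1.R1=0
T0.R0=2 T1.R0=1 T1.R1=2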